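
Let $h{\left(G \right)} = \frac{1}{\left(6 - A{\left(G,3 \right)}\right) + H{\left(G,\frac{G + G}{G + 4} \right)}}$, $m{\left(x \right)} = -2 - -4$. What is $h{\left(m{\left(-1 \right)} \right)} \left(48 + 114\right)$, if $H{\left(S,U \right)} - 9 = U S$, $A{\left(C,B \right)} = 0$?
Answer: $\frac{486}{49} \approx 9.9184$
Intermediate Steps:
$H{\left(S,U \right)} = 9 + S U$ ($H{\left(S,U \right)} = 9 + U S = 9 + S U$)
$m{\left(x \right)} = 2$ ($m{\left(x \right)} = -2 + 4 = 2$)
$h{\left(G \right)} = \frac{1}{15 + \frac{2 G^{2}}{4 + G}}$ ($h{\left(G \right)} = \frac{1}{\left(6 - 0\right) + \left(9 + G \frac{G + G}{G + 4}\right)} = \frac{1}{\left(6 + 0\right) + \left(9 + G \frac{2 G}{4 + G}\right)} = \frac{1}{6 + \left(9 + G \frac{2 G}{4 + G}\right)} = \frac{1}{6 + \left(9 + \frac{2 G^{2}}{4 + G}\right)} = \frac{1}{15 + \frac{2 G^{2}}{4 + G}}$)
$h{\left(m{\left(-1 \right)} \right)} \left(48 + 114\right) = \frac{4 + 2}{60 + 2 \cdot 2^{2} + 15 \cdot 2} \left(48 + 114\right) = \frac{1}{60 + 2 \cdot 4 + 30} \cdot 6 \cdot 162 = \frac{1}{60 + 8 + 30} \cdot 6 \cdot 162 = \frac{1}{98} \cdot 6 \cdot 162 = \frac{3}{49} \cdot 162 = \frac{486}{49}$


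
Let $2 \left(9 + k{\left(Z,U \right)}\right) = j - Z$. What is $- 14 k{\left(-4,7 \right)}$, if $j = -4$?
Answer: $126$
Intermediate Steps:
$k{\left(Z,U \right)} = -11 - \frac{Z}{2}$ ($k{\left(Z,U \right)} = -9 + \frac{-4 - Z}{2} = -9 - \left(2 + \frac{Z}{2}\right) = -11 - \frac{Z}{2}$)
$- 14 k{\left(-4,7 \right)} = - 14 \left(-11 - -2\right) = - 14 \left(-11 + 2\right) = \left(-14\right) \left(-9\right) = 126$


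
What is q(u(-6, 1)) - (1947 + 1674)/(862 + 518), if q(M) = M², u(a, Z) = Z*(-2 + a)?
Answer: 28233/460 ≈ 61.376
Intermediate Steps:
q(u(-6, 1)) - (1947 + 1674)/(862 + 518) = (1*(-2 - 6))² - (1947 + 1674)/(862 + 518) = (1*(-8))² - 3621/1380 = (-8)² - 3621/1380 = 64 - 1*1207/460 = 64 - 1207/460 = 28233/460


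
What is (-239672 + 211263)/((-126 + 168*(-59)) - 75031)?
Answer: 28409/85069 ≈ 0.33395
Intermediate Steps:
(-239672 + 211263)/((-126 + 168*(-59)) - 75031) = -28409/((-126 - 9912) - 75031) = -28409/(-10038 - 75031) = -28409/(-85069) = -28409*(-1/85069) = 28409/85069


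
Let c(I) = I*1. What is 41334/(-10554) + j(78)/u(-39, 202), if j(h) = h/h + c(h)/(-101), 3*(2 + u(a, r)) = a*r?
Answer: -1828573949/466887852 ≈ -3.9165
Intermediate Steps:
u(a, r) = -2 + a*r/3 (u(a, r) = -2 + (a*r)/3 = -2 + a*r/3)
c(I) = I
j(h) = 1 - h/101 (j(h) = h/h + h/(-101) = 1 + h*(-1/101) = 1 - h/101)
41334/(-10554) + j(78)/u(-39, 202) = 41334/(-10554) + (1 - 1/101*78)/(-2 + (1/3)*(-39)*202) = 41334*(-1/10554) + (1 - 78/101)/(-2 - 2626) = -6889/1759 + (23/101)/(-2628) = -6889/1759 + (23/101)*(-1/2628) = -6889/1759 - 23/265428 = -1828573949/466887852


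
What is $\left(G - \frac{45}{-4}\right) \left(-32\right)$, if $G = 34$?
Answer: $-1448$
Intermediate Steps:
$\left(G - \frac{45}{-4}\right) \left(-32\right) = \left(34 - \frac{45}{-4}\right) \left(-32\right) = \left(34 - - \frac{45}{4}\right) \left(-32\right) = \left(34 + \frac{45}{4}\right) \left(-32\right) = \frac{181}{4} \left(-32\right) = -1448$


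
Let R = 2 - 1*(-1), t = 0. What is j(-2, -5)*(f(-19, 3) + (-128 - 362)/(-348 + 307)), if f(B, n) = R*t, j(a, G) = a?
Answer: -980/41 ≈ -23.902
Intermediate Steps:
R = 3 (R = 2 + 1 = 3)
f(B, n) = 0 (f(B, n) = 3*0 = 0)
j(-2, -5)*(f(-19, 3) + (-128 - 362)/(-348 + 307)) = -2*(0 + (-128 - 362)/(-348 + 307)) = -2*(0 - 490/(-41)) = -2*(0 - 490*(-1/41)) = -2*(0 + 490/41) = -2*490/41 = -980/41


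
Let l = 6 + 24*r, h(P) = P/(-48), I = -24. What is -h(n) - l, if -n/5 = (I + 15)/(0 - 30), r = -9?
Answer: 6719/32 ≈ 209.97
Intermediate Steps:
n = -3/2 (n = -5*(-24 + 15)/(0 - 30) = -(-45)/(-30) = -(-45)*(-1)/30 = -5*3/10 = -3/2 ≈ -1.5000)
h(P) = -P/48 (h(P) = P*(-1/48) = -P/48)
l = -210 (l = 6 + 24*(-9) = 6 - 216 = -210)
-h(n) - l = -(-1)*(-3)/(48*2) - 1*(-210) = -1*1/32 + 210 = -1/32 + 210 = 6719/32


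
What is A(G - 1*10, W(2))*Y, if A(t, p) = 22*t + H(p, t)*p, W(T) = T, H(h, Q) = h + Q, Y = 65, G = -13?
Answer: -35620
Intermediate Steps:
H(h, Q) = Q + h
A(t, p) = 22*t + p*(p + t) (A(t, p) = 22*t + (t + p)*p = 22*t + (p + t)*p = 22*t + p*(p + t))
A(G - 1*10, W(2))*Y = (22*(-13 - 1*10) + 2*(2 + (-13 - 1*10)))*65 = (22*(-13 - 10) + 2*(2 + (-13 - 10)))*65 = (22*(-23) + 2*(2 - 23))*65 = (-506 + 2*(-21))*65 = (-506 - 42)*65 = -548*65 = -35620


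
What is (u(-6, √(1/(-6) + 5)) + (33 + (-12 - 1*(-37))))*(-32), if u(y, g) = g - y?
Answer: -2048 - 16*√174/3 ≈ -2118.4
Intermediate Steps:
(u(-6, √(1/(-6) + 5)) + (33 + (-12 - 1*(-37))))*(-32) = ((√(1/(-6) + 5) - 1*(-6)) + (33 + (-12 - 1*(-37))))*(-32) = ((√(-⅙ + 5) + 6) + (33 + (-12 + 37)))*(-32) = ((√(29/6) + 6) + (33 + 25))*(-32) = ((√174/6 + 6) + 58)*(-32) = ((6 + √174/6) + 58)*(-32) = (64 + √174/6)*(-32) = -2048 - 16*√174/3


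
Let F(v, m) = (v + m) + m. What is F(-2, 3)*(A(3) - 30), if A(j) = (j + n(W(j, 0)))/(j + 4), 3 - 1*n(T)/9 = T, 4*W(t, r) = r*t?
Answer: -720/7 ≈ -102.86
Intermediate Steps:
W(t, r) = r*t/4 (W(t, r) = (r*t)/4 = r*t/4)
n(T) = 27 - 9*T
F(v, m) = v + 2*m (F(v, m) = (m + v) + m = v + 2*m)
A(j) = (27 + j)/(4 + j) (A(j) = (j + (27 - 9*0*j/4))/(j + 4) = (j + (27 - 9*0))/(4 + j) = (j + (27 + 0))/(4 + j) = (j + 27)/(4 + j) = (27 + j)/(4 + j))
F(-2, 3)*(A(3) - 30) = (-2 + 2*3)*((27 + 3)/(4 + 3) - 30) = (-2 + 6)*(30/7 - 30) = 4*((⅐)*30 - 30) = 4*(30/7 - 30) = 4*(-180/7) = -720/7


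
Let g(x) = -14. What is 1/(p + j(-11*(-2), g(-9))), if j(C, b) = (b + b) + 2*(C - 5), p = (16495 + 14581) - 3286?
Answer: 1/27796 ≈ 3.5976e-5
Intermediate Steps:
p = 27790 (p = 31076 - 3286 = 27790)
j(C, b) = -10 + 2*C + 2*b (j(C, b) = 2*b + 2*(-5 + C) = 2*b + (-10 + 2*C) = -10 + 2*C + 2*b)
1/(p + j(-11*(-2), g(-9))) = 1/(27790 + (-10 + 2*(-11*(-2)) + 2*(-14))) = 1/(27790 + (-10 + 2*22 - 28)) = 1/(27790 + (-10 + 44 - 28)) = 1/(27790 + 6) = 1/27796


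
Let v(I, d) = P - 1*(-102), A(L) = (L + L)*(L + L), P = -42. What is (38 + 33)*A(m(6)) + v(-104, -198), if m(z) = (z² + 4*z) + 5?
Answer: 1199960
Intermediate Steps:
m(z) = 5 + z² + 4*z
A(L) = 4*L² (A(L) = (2*L)*(2*L) = 4*L²)
v(I, d) = 60 (v(I, d) = -42 - 1*(-102) = -42 + 102 = 60)
(38 + 33)*A(m(6)) + v(-104, -198) = (38 + 33)*(4*(5 + 6² + 4*6)²) + 60 = 71*(4*(5 + 36 + 24)²) + 60 = 71*(4*65²) + 60 = 71*(4*4225) + 60 = 71*16900 + 60 = 1199900 + 60 = 1199960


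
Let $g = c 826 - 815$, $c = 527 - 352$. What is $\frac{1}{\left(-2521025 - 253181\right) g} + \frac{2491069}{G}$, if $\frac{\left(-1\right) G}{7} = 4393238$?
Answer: $- \frac{35475535994482927}{437951461631747395} \approx -0.081003$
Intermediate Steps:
$G = -30752666$ ($G = \left(-7\right) 4393238 = -30752666$)
$c = 175$ ($c = 527 - 352 = 175$)
$g = 143735$ ($g = 175 \cdot 826 - 815 = 144550 - 815 = 143735$)
$\frac{1}{\left(-2521025 - 253181\right) g} + \frac{2491069}{G} = \frac{1}{\left(-2521025 - 253181\right) 143735} + \frac{2491069}{-30752666} = \frac{1}{-2774206} \cdot \frac{1}{143735} + 2491069 \left(- \frac{1}{30752666}\right) = \left(- \frac{1}{2774206}\right) \frac{1}{143735} - \frac{355867}{4393238} = - \frac{1}{398750499410} - \frac{355867}{4393238} = - \frac{35475535994482927}{437951461631747395}$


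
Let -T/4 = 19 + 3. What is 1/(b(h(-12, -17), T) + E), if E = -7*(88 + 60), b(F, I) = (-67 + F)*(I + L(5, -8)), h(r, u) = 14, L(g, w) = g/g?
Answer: 1/3575 ≈ 0.00027972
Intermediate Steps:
L(g, w) = 1
T = -88 (T = -4*(19 + 3) = -4*22 = -88)
b(F, I) = (1 + I)*(-67 + F) (b(F, I) = (-67 + F)*(I + 1) = (-67 + F)*(1 + I) = (1 + I)*(-67 + F))
E = -1036 (E = -7*148 = -1036)
1/(b(h(-12, -17), T) + E) = 1/((-67 + 14 - 67*(-88) + 14*(-88)) - 1036) = 1/((-67 + 14 + 5896 - 1232) - 1036) = 1/(4611 - 1036) = 1/3575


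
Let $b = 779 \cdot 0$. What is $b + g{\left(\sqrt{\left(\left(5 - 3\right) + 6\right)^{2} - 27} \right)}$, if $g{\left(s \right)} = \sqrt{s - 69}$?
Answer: $\sqrt{-69 + \sqrt{37}} \approx 7.932 i$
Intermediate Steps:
$g{\left(s \right)} = \sqrt{-69 + s}$
$b = 0$
$b + g{\left(\sqrt{\left(\left(5 - 3\right) + 6\right)^{2} - 27} \right)} = 0 + \sqrt{-69 + \sqrt{\left(\left(5 - 3\right) + 6\right)^{2} - 27}} = 0 + \sqrt{-69 + \sqrt{\left(2 + 6\right)^{2} - 27}} = 0 + \sqrt{-69 + \sqrt{8^{2} - 27}} = 0 + \sqrt{-69 + \sqrt{64 - 27}} = 0 + \sqrt{-69 + \sqrt{37}} = \sqrt{-69 + \sqrt{37}}$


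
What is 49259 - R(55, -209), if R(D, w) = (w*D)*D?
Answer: 681484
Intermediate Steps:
R(D, w) = w*D**2 (R(D, w) = (D*w)*D = w*D**2)
49259 - R(55, -209) = 49259 - (-209)*55**2 = 49259 - (-209)*3025 = 49259 - 1*(-632225) = 49259 + 632225 = 681484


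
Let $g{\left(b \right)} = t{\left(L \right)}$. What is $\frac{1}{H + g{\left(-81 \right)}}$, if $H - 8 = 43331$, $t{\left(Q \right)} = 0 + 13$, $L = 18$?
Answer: $\frac{1}{43352} \approx 2.3067 \cdot 10^{-5}$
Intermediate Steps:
$t{\left(Q \right)} = 13$
$H = 43339$ ($H = 8 + 43331 = 43339$)
$g{\left(b \right)} = 13$
$\frac{1}{H + g{\left(-81 \right)}} = \frac{1}{43339 + 13} = \frac{1}{43352}$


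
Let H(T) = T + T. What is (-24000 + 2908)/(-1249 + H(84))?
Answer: 21092/1081 ≈ 19.512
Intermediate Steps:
H(T) = 2*T
(-24000 + 2908)/(-1249 + H(84)) = (-24000 + 2908)/(-1249 + 2*84) = -21092/(-1249 + 168) = -21092/(-1081) = -21092*(-1/1081) = 21092/1081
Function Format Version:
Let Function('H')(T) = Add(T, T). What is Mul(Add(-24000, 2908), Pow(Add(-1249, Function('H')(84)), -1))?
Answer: Rational(21092, 1081) ≈ 19.512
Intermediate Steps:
Function('H')(T) = Mul(2, T)
Mul(Add(-24000, 2908), Pow(Add(-1249, Function('H')(84)), -1)) = Mul(Add(-24000, 2908), Pow(Add(-1249, Mul(2, 84)), -1)) = Mul(-21092, Pow(Add(-1249, 168), -1)) = Mul(-21092, Pow(-1081, -1)) = Mul(-21092, Rational(-1, 1081)) = Rational(21092, 1081)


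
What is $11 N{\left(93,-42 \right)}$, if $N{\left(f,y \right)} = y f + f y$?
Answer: $-85932$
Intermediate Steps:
$N{\left(f,y \right)} = 2 f y$ ($N{\left(f,y \right)} = f y + f y = 2 f y$)
$11 N{\left(93,-42 \right)} = 11 \cdot 2 \cdot 93 \left(-42\right) = 11 \left(-7812\right) = -85932$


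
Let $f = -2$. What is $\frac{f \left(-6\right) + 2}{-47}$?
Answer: $- \frac{14}{47} \approx -0.29787$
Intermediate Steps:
$\frac{f \left(-6\right) + 2}{-47} = \frac{\left(-2\right) \left(-6\right) + 2}{-47} = \left(12 + 2\right) \left(- \frac{1}{47}\right) = 14 \left(- \frac{1}{47}\right) = - \frac{14}{47}$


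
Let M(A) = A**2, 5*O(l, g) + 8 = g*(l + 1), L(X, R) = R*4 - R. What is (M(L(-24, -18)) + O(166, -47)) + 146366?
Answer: 738553/5 ≈ 1.4771e+5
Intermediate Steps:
L(X, R) = 3*R (L(X, R) = 4*R - R = 3*R)
O(l, g) = -8/5 + g*(1 + l)/5 (O(l, g) = -8/5 + (g*(l + 1))/5 = -8/5 + (g*(1 + l))/5 = -8/5 + g*(1 + l)/5)
(M(L(-24, -18)) + O(166, -47)) + 146366 = ((3*(-18))**2 + (-8/5 + (1/5)*(-47) + (1/5)*(-47)*166)) + 146366 = ((-54)**2 + (-8/5 - 47/5 - 7802/5)) + 146366 = (2916 - 7857/5) + 146366 = 6723/5 + 146366 = 738553/5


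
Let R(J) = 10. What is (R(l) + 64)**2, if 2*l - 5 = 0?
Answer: 5476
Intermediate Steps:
l = 5/2 (l = 5/2 + (1/2)*0 = 5/2 + 0 = 5/2 ≈ 2.5000)
(R(l) + 64)**2 = (10 + 64)**2 = 74**2 = 5476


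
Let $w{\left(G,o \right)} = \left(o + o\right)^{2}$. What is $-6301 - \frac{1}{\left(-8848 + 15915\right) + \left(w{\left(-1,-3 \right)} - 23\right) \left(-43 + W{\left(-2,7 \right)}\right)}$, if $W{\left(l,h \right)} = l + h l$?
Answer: $- \frac{39696301}{6300} \approx -6301.0$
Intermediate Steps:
$w{\left(G,o \right)} = 4 o^{2}$ ($w{\left(G,o \right)} = \left(2 o\right)^{2} = 4 o^{2}$)
$-6301 - \frac{1}{\left(-8848 + 15915\right) + \left(w{\left(-1,-3 \right)} - 23\right) \left(-43 + W{\left(-2,7 \right)}\right)} = -6301 - \frac{1}{\left(-8848 + 15915\right) + \left(4 \left(-3\right)^{2} - 23\right) \left(-43 - 2 \left(1 + 7\right)\right)} = -6301 - \frac{1}{7067 + \left(4 \cdot 9 - 23\right) \left(-43 - 16\right)} = -6301 - \frac{1}{7067 + \left(36 - 23\right) \left(-43 - 16\right)} = -6301 - \frac{1}{7067 + 13 \left(-59\right)} = -6301 - \frac{1}{7067 - 767} = -6301 - \frac{1}{6300} = - \frac{39696301}{6300}$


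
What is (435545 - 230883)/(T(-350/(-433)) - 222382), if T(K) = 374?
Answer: -102331/111004 ≈ -0.92187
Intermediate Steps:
(435545 - 230883)/(T(-350/(-433)) - 222382) = (435545 - 230883)/(374 - 222382) = 204662/(-222008) = 204662*(-1/222008) = -102331/111004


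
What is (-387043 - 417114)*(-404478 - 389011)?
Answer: 638089733773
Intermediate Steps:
(-387043 - 417114)*(-404478 - 389011) = -804157*(-793489) = 638089733773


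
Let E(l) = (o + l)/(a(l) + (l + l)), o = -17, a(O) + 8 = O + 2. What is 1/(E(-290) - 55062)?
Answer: -876/48234005 ≈ -1.8161e-5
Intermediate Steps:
a(O) = -6 + O (a(O) = -8 + (O + 2) = -8 + (2 + O) = -6 + O)
E(l) = (-17 + l)/(-6 + 3*l) (E(l) = (-17 + l)/((-6 + l) + (l + l)) = (-17 + l)/((-6 + l) + 2*l) = (-17 + l)/(-6 + 3*l))
1/(E(-290) - 55062) = 1/((-17 - 290)/(3*(-2 - 290)) - 55062) = 1/((1/3)*(-307)/(-292) - 55062) = 1/((1/3)*(-1/292)*(-307) - 55062) = 1/(307/876 - 55062) = 1/(-48234005/876) = -876/48234005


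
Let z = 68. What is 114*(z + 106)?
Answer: 19836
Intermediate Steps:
114*(z + 106) = 114*(68 + 106) = 114*174 = 19836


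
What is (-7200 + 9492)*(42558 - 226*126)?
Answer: 32275944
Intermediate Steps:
(-7200 + 9492)*(42558 - 226*126) = 2292*(42558 - 28476) = 2292*14082 = 32275944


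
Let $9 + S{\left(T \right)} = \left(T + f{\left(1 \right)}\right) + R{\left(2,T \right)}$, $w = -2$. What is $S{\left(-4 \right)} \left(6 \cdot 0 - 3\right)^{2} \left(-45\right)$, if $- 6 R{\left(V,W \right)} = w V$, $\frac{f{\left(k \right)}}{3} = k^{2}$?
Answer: $3780$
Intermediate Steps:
$f{\left(k \right)} = 3 k^{2}$
$R{\left(V,W \right)} = \frac{V}{3}$ ($R{\left(V,W \right)} = - \frac{\left(-2\right) V}{6} = \frac{V}{3}$)
$S{\left(T \right)} = - \frac{16}{3} + T$ ($S{\left(T \right)} = -9 + \left(\left(T + 3 \cdot 1^{2}\right) + \frac{1}{3} \cdot 2\right) = -9 + \left(\left(T + 3 \cdot 1\right) + \frac{2}{3}\right) = -9 + \left(\left(T + 3\right) + \frac{2}{3}\right) = -9 + \left(\left(3 + T\right) + \frac{2}{3}\right) = -9 + \left(\frac{11}{3} + T\right) = - \frac{16}{3} + T$)
$S{\left(-4 \right)} \left(6 \cdot 0 - 3\right)^{2} \left(-45\right) = \left(- \frac{16}{3} - 4\right) \left(6 \cdot 0 - 3\right)^{2} \left(-45\right) = - \frac{28 \left(0 - 3\right)^{2}}{3} \left(-45\right) = - \frac{28 \left(-3\right)^{2}}{3} \left(-45\right) = \left(- \frac{28}{3}\right) 9 \left(-45\right) = \left(-84\right) \left(-45\right) = 3780$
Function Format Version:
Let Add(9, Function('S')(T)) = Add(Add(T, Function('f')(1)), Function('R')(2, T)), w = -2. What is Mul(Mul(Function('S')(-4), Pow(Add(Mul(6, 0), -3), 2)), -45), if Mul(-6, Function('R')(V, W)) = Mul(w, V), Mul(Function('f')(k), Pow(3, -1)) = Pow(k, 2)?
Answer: 3780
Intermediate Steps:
Function('f')(k) = Mul(3, Pow(k, 2))
Function('R')(V, W) = Mul(Rational(1, 3), V) (Function('R')(V, W) = Mul(Rational(-1, 6), Mul(-2, V)) = Mul(Rational(1, 3), V))
Function('S')(T) = Add(Rational(-16, 3), T) (Function('S')(T) = Add(-9, Add(Add(T, Mul(3, Pow(1, 2))), Mul(Rational(1, 3), 2))) = Add(-9, Add(Add(T, Mul(3, 1)), Rational(2, 3))) = Add(-9, Add(Add(T, 3), Rational(2, 3))) = Add(-9, Add(Add(3, T), Rational(2, 3))) = Add(-9, Add(Rational(11, 3), T)) = Add(Rational(-16, 3), T))
Mul(Mul(Function('S')(-4), Pow(Add(Mul(6, 0), -3), 2)), -45) = Mul(Mul(Add(Rational(-16, 3), -4), Pow(Add(Mul(6, 0), -3), 2)), -45) = Mul(Mul(Rational(-28, 3), Pow(Add(0, -3), 2)), -45) = Mul(Mul(Rational(-28, 3), Pow(-3, 2)), -45) = Mul(Mul(Rational(-28, 3), 9), -45) = Mul(-84, -45) = 3780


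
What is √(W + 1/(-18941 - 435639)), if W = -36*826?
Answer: I*√1536183886671245/227290 ≈ 172.44*I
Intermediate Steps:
W = -29736
√(W + 1/(-18941 - 435639)) = √(-29736 + 1/(-18941 - 435639)) = √(-29736 + 1/(-454580)) = √(-29736 - 1/454580) = √(-13517390881/454580) = I*√1536183886671245/227290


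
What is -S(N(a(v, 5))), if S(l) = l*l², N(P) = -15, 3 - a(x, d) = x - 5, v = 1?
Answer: 3375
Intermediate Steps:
a(x, d) = 8 - x (a(x, d) = 3 - (x - 5) = 3 - (-5 + x) = 3 + (5 - x) = 8 - x)
S(l) = l³
-S(N(a(v, 5))) = -1*(-15)³ = -1*(-3375) = 3375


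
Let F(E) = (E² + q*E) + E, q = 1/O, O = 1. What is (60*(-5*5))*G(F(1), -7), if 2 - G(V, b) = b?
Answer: -13500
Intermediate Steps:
q = 1 (q = 1/1 = 1)
F(E) = E² + 2*E (F(E) = (E² + 1*E) + E = (E² + E) + E = (E + E²) + E = E² + 2*E)
G(V, b) = 2 - b
(60*(-5*5))*G(F(1), -7) = (60*(-5*5))*(2 - 1*(-7)) = (60*(-25))*(2 + 7) = -1500*9 = -13500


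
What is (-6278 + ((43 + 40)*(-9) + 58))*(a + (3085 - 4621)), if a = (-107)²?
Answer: -69063871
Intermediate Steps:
a = 11449
(-6278 + ((43 + 40)*(-9) + 58))*(a + (3085 - 4621)) = (-6278 + ((43 + 40)*(-9) + 58))*(11449 + (3085 - 4621)) = (-6278 + (83*(-9) + 58))*(11449 - 1536) = (-6278 + (-747 + 58))*9913 = (-6278 - 689)*9913 = -6967*9913 = -69063871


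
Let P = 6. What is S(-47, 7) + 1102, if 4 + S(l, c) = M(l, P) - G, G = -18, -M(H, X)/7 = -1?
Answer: 1123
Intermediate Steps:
M(H, X) = 7 (M(H, X) = -7*(-1) = 7)
S(l, c) = 21 (S(l, c) = -4 + (7 - 1*(-18)) = -4 + (7 + 18) = -4 + 25 = 21)
S(-47, 7) + 1102 = 21 + 1102 = 1123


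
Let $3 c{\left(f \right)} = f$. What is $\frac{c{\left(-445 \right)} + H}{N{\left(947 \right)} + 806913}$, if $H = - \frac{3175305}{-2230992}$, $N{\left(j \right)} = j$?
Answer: $- \frac{21850345}{120155279808} \approx -0.00018185$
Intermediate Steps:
$c{\left(f \right)} = \frac{f}{3}$
$H = \frac{1058435}{743664}$ ($H = \left(-3175305\right) \left(- \frac{1}{2230992}\right) = \frac{1058435}{743664} \approx 1.4233$)
$\frac{c{\left(-445 \right)} + H}{N{\left(947 \right)} + 806913} = \frac{\frac{1}{3} \left(-445\right) + \frac{1058435}{743664}}{947 + 806913} = \frac{- \frac{445}{3} + \frac{1058435}{743664}}{807860} = \left(- \frac{109251725}{743664}\right) \frac{1}{807860} = - \frac{21850345}{120155279808}$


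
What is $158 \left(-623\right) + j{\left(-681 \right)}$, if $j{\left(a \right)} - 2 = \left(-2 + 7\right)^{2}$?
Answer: $-98407$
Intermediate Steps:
$j{\left(a \right)} = 27$ ($j{\left(a \right)} = 2 + \left(-2 + 7\right)^{2} = 2 + 5^{2} = 2 + 25 = 27$)
$158 \left(-623\right) + j{\left(-681 \right)} = 158 \left(-623\right) + 27 = -98434 + 27 = -98407$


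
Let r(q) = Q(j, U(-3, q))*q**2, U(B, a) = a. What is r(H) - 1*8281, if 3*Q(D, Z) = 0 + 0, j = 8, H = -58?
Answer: -8281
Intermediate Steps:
Q(D, Z) = 0 (Q(D, Z) = (0 + 0)/3 = (1/3)*0 = 0)
r(q) = 0 (r(q) = 0*q**2 = 0)
r(H) - 1*8281 = 0 - 1*8281 = 0 - 8281 = -8281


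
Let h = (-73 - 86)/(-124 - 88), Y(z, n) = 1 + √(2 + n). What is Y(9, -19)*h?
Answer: ¾ + 3*I*√17/4 ≈ 0.75 + 3.0923*I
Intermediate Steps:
h = ¾ (h = -159/(-212) = -159*(-1/212) = ¾ ≈ 0.75000)
Y(9, -19)*h = (1 + √(2 - 19))*(¾) = (1 + √(-17))*(¾) = (1 + I*√17)*(¾) = ¾ + 3*I*√17/4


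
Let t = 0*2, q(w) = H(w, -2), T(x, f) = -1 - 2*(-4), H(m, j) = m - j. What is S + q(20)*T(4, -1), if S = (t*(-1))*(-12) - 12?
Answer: 142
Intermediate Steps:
T(x, f) = 7 (T(x, f) = -1 + 8 = 7)
q(w) = 2 + w (q(w) = w - 1*(-2) = w + 2 = 2 + w)
t = 0
S = -12 (S = (0*(-1))*(-12) - 12 = 0*(-12) - 12 = 0 - 12 = -12)
S + q(20)*T(4, -1) = -12 + (2 + 20)*7 = -12 + 22*7 = -12 + 154 = 142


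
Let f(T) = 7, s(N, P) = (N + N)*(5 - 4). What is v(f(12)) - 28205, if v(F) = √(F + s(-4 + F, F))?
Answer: -28205 + √13 ≈ -28201.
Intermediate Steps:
s(N, P) = 2*N (s(N, P) = (2*N)*1 = 2*N)
v(F) = √(-8 + 3*F) (v(F) = √(F + 2*(-4 + F)) = √(F + (-8 + 2*F)) = √(-8 + 3*F))
v(f(12)) - 28205 = √(-8 + 3*7) - 28205 = √(-8 + 21) - 28205 = √13 - 28205 = -28205 + √13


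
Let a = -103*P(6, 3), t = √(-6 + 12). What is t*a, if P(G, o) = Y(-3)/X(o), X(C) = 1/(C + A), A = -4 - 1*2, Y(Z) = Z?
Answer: -927*√6 ≈ -2270.7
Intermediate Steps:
A = -6 (A = -4 - 2 = -6)
X(C) = 1/(-6 + C) (X(C) = 1/(C - 6) = 1/(-6 + C))
P(G, o) = 18 - 3*o (P(G, o) = -(-18 + 3*o) = -3*(-6 + o) = 18 - 3*o)
t = √6 ≈ 2.4495
a = -927 (a = -103*(18 - 3*3) = -103*(18 - 9) = -103*9 = -927)
t*a = √6*(-927) = -927*√6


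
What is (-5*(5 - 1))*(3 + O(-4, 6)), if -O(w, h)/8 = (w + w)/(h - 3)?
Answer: -1460/3 ≈ -486.67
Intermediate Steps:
O(w, h) = -16*w/(-3 + h) (O(w, h) = -8*(w + w)/(h - 3) = -8*2*w/(-3 + h) = -16*w/(-3 + h))
(-5*(5 - 1))*(3 + O(-4, 6)) = (-5*(5 - 1))*(3 - 16*(-4)/(-3 + 6)) = (-5*4)*(3 - 16*(-4)/3) = -20*(3 - 16*(-4)*⅓) = -20*(3 + 64/3) = -20*73/3 = -1460/3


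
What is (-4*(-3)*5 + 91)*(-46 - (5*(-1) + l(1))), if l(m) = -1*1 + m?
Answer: -6191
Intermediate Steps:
l(m) = -1 + m
(-4*(-3)*5 + 91)*(-46 - (5*(-1) + l(1))) = (-4*(-3)*5 + 91)*(-46 - (5*(-1) + (-1 + 1))) = (12*5 + 91)*(-46 - (-5 + 0)) = (60 + 91)*(-46 - 1*(-5)) = 151*(-46 + 5) = 151*(-41) = -6191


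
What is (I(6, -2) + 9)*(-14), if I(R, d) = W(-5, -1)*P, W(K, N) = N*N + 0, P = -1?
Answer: -112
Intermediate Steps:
W(K, N) = N² (W(K, N) = N² + 0 = N²)
I(R, d) = -1 (I(R, d) = (-1)²*(-1) = 1*(-1) = -1)
(I(6, -2) + 9)*(-14) = (-1 + 9)*(-14) = 8*(-14) = -112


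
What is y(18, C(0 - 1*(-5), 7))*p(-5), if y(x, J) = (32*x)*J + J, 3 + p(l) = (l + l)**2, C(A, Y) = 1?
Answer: 55969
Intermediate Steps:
p(l) = -3 + 4*l**2 (p(l) = -3 + (l + l)**2 = -3 + (2*l)**2 = -3 + 4*l**2)
y(x, J) = J + 32*J*x (y(x, J) = 32*J*x + J = J + 32*J*x)
y(18, C(0 - 1*(-5), 7))*p(-5) = (1*(1 + 32*18))*(-3 + 4*(-5)**2) = (1*(1 + 576))*(-3 + 4*25) = (1*577)*(-3 + 100) = 577*97 = 55969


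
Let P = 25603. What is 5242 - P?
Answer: -20361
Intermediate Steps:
5242 - P = 5242 - 1*25603 = 5242 - 25603 = -20361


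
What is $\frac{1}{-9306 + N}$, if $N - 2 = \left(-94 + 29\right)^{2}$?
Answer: $- \frac{1}{5079} \approx -0.00019689$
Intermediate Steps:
$N = 4227$ ($N = 2 + \left(-94 + 29\right)^{2} = 2 + \left(-65\right)^{2} = 2 + 4225 = 4227$)
$\frac{1}{-9306 + N} = \frac{1}{-9306 + 4227} = \frac{1}{-5079} = - \frac{1}{5079}$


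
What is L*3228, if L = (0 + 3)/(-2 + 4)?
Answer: 4842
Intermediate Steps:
L = 3/2 ≈ 1.5000
L*3228 = (3/2)*3228 = 4842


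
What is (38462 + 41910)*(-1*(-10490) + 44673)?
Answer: 4433560636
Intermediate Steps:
(38462 + 41910)*(-1*(-10490) + 44673) = 80372*(10490 + 44673) = 80372*55163 = 4433560636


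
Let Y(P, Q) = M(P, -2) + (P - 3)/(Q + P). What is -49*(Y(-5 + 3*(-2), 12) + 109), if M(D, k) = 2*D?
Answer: -3577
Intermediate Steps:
Y(P, Q) = 2*P + (-3 + P)/(P + Q) (Y(P, Q) = 2*P + (P - 3)/(Q + P) = 2*P + (-3 + P)/(P + Q))
-49*(Y(-5 + 3*(-2), 12) + 109) = -49*((-3 + (-5 + 3*(-2)) + 2*(-5 + 3*(-2))**2 + 2*(-5 + 3*(-2))*12)/((-5 + 3*(-2)) + 12) + 109) = -49*((-3 + (-5 - 6) + 2*(-5 - 6)**2 + 2*(-5 - 6)*12)/((-5 - 6) + 12) + 109) = -49*((-3 - 11 + 2*(-11)**2 + 2*(-11)*12)/(-11 + 12) + 109) = -49*((-3 - 11 + 2*121 - 264)/1 + 109) = -49*(1*(-3 - 11 + 242 - 264) + 109) = -49*(1*(-36) + 109) = -49*(-36 + 109) = -49*73 = -3577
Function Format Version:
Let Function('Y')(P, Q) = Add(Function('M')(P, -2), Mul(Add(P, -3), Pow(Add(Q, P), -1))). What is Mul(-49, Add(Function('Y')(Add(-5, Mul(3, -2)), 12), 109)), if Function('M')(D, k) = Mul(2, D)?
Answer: -3577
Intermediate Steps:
Function('Y')(P, Q) = Add(Mul(2, P), Mul(Pow(Add(P, Q), -1), Add(-3, P))) (Function('Y')(P, Q) = Add(Mul(2, P), Mul(Add(P, -3), Pow(Add(Q, P), -1))) = Add(Mul(2, P), Mul(Add(-3, P), Pow(Add(P, Q), -1))) = Add(Mul(2, P), Mul(Pow(Add(P, Q), -1), Add(-3, P))))
Mul(-49, Add(Function('Y')(Add(-5, Mul(3, -2)), 12), 109)) = Mul(-49, Add(Mul(Pow(Add(Add(-5, Mul(3, -2)), 12), -1), Add(-3, Add(-5, Mul(3, -2)), Mul(2, Pow(Add(-5, Mul(3, -2)), 2)), Mul(2, Add(-5, Mul(3, -2)), 12))), 109)) = Mul(-49, Add(Mul(Pow(Add(Add(-5, -6), 12), -1), Add(-3, Add(-5, -6), Mul(2, Pow(Add(-5, -6), 2)), Mul(2, Add(-5, -6), 12))), 109)) = Mul(-49, Add(Mul(Pow(Add(-11, 12), -1), Add(-3, -11, Mul(2, Pow(-11, 2)), Mul(2, -11, 12))), 109)) = Mul(-49, Add(Mul(Pow(1, -1), Add(-3, -11, Mul(2, 121), -264)), 109)) = Mul(-49, Add(Mul(1, Add(-3, -11, 242, -264)), 109)) = Mul(-49, Add(Mul(1, -36), 109)) = Mul(-49, Add(-36, 109)) = Mul(-49, 73) = -3577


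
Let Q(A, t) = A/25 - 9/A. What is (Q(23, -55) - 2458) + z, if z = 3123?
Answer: 382679/575 ≈ 665.53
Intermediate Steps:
Q(A, t) = -9/A + A/25 (Q(A, t) = A*(1/25) - 9/A = A/25 - 9/A = -9/A + A/25)
(Q(23, -55) - 2458) + z = ((-9/23 + (1/25)*23) - 2458) + 3123 = ((-9*1/23 + 23/25) - 2458) + 3123 = ((-9/23 + 23/25) - 2458) + 3123 = (304/575 - 2458) + 3123 = -1413046/575 + 3123 = 382679/575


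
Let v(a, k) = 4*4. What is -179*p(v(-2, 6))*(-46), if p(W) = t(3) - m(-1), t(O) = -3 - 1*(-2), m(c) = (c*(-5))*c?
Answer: 32936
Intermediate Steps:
m(c) = -5*c**2 (m(c) = (-5*c)*c = -5*c**2)
t(O) = -1 (t(O) = -3 + 2 = -1)
v(a, k) = 16
p(W) = 4 (p(W) = -1 - (-5)*(-1)**2 = -1 - (-5) = -1 - 1*(-5) = -1 + 5 = 4)
-179*p(v(-2, 6))*(-46) = -179*4*(-46) = -716*(-46) = 32936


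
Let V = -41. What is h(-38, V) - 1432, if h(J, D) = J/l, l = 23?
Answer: -32974/23 ≈ -1433.7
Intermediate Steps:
h(J, D) = J/23
h(-38, V) - 1432 = (1/23)*(-38) - 1432 = -38/23 - 1432 = -32974/23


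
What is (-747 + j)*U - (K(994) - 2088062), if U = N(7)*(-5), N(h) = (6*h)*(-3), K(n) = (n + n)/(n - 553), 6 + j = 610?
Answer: 125871952/63 ≈ 1.9980e+6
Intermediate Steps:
j = 604 (j = -6 + 610 = 604)
K(n) = 2*n/(-553 + n) (K(n) = (2*n)/(-553 + n) = 2*n/(-553 + n))
N(h) = -18*h
U = 630 (U = -18*7*(-5) = -126*(-5) = 630)
(-747 + j)*U - (K(994) - 2088062) = (-747 + 604)*630 - (2*994/(-553 + 994) - 2088062) = -143*630 - (2*994/441 - 2088062) = -90090 - (2*994*(1/441) - 2088062) = -90090 - (284/63 - 2088062) = -90090 - 1*(-131547622/63) = -90090 + 131547622/63 = 125871952/63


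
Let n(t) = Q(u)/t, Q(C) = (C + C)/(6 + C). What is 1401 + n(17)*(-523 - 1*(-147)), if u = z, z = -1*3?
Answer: 24569/17 ≈ 1445.2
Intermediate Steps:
z = -3
u = -3
Q(C) = 2*C/(6 + C) (Q(C) = (2*C)/(6 + C) = 2*C/(6 + C))
n(t) = -2/t (n(t) = (2*(-3)/(6 - 3))/t = (2*(-3)/3)/t = (2*(-3)*(1/3))/t = -2/t)
1401 + n(17)*(-523 - 1*(-147)) = 1401 + (-2/17)*(-523 - 1*(-147)) = 1401 + (-2*1/17)*(-523 + 147) = 1401 - 2/17*(-376) = 1401 + 752/17 = 24569/17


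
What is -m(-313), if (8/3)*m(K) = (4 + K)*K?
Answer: -290151/8 ≈ -36269.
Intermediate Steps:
m(K) = 3*K*(4 + K)/8 (m(K) = 3*((4 + K)*K)/8 = 3*(K*(4 + K))/8 = 3*K*(4 + K)/8)
-m(-313) = -3*(-313)*(4 - 313)/8 = -3*(-313)*(-309)/8 = -1*290151/8 = -290151/8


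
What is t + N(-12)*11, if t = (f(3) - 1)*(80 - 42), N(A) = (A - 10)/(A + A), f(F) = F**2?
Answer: 3769/12 ≈ 314.08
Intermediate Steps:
N(A) = (-10 + A)/(2*A) (N(A) = (-10 + A)/((2*A)) = (-10 + A)*(1/(2*A)) = (-10 + A)/(2*A))
t = 304 (t = (3**2 - 1)*(80 - 42) = (9 - 1)*38 = 8*38 = 304)
t + N(-12)*11 = 304 + ((1/2)*(-10 - 12)/(-12))*11 = 304 + ((1/2)*(-1/12)*(-22))*11 = 304 + (11/12)*11 = 304 + 121/12 = 3769/12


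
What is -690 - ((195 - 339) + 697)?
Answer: -1243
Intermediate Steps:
-690 - ((195 - 339) + 697) = -690 - (-144 + 697) = -690 - 1*553 = -690 - 553 = -1243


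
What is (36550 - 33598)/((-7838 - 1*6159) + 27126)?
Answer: 2952/13129 ≈ 0.22485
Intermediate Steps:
(36550 - 33598)/((-7838 - 1*6159) + 27126) = 2952/((-7838 - 6159) + 27126) = 2952/(-13997 + 27126) = 2952/13129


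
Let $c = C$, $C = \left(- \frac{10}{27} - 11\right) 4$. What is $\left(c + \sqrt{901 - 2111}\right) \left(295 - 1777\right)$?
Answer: $\frac{606632}{9} - 16302 i \sqrt{10} \approx 67404.0 - 51551.0 i$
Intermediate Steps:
$C = - \frac{1228}{27}$ ($C = \left(\left(-10\right) \frac{1}{27} - 11\right) 4 = \left(- \frac{10}{27} - 11\right) 4 = \left(- \frac{307}{27}\right) 4 = - \frac{1228}{27} \approx -45.482$)
$c = - \frac{1228}{27} \approx -45.482$
$\left(c + \sqrt{901 - 2111}\right) \left(295 - 1777\right) = \left(- \frac{1228}{27} + \sqrt{901 - 2111}\right) \left(295 - 1777\right) = \left(- \frac{1228}{27} + \sqrt{-1210}\right) \left(295 - 1777\right) = \left(- \frac{1228}{27} + 11 i \sqrt{10}\right) \left(-1482\right) = \frac{606632}{9} - 16302 i \sqrt{10}$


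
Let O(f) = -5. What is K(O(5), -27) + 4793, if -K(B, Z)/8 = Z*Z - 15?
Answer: -919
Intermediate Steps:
K(B, Z) = 120 - 8*Z² (K(B, Z) = -8*(Z*Z - 15) = -8*(Z² - 15) = -8*(-15 + Z²) = 120 - 8*Z²)
K(O(5), -27) + 4793 = (120 - 8*(-27)²) + 4793 = (120 - 8*729) + 4793 = (120 - 5832) + 4793 = -5712 + 4793 = -919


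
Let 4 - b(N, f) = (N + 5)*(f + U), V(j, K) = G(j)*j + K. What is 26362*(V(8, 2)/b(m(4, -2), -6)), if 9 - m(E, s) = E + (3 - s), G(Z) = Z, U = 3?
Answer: 1739892/19 ≈ 91573.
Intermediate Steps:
V(j, K) = K + j**2 (V(j, K) = j*j + K = j**2 + K = K + j**2)
m(E, s) = 6 + s - E (m(E, s) = 9 - (E + (3 - s)) = 9 - (3 + E - s) = 9 + (-3 + s - E) = 6 + s - E)
b(N, f) = 4 - (3 + f)*(5 + N) (b(N, f) = 4 - (N + 5)*(f + 3) = 4 - (5 + N)*(3 + f) = 4 - (3 + f)*(5 + N))
26362*(V(8, 2)/b(m(4, -2), -6)) = 26362*((2 + 8**2)/(-11 - 5*(-6) - 3*(6 - 2 - 1*4) - 1*(6 - 2 - 1*4)*(-6))) = 26362*((2 + 64)/(-11 + 30 - 3*(6 - 2 - 4) - 1*(6 - 2 - 4)*(-6))) = 26362*(66/(-11 + 30 - 3*0 - 1*0*(-6))) = 26362*(66/(-11 + 30 + 0 + 0)) = 26362*(66/19) = 1739892/19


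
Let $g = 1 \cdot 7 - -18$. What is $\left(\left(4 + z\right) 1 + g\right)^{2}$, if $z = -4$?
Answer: $625$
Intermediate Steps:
$g = 25$ ($g = 7 + 18 = 25$)
$\left(\left(4 + z\right) 1 + g\right)^{2} = \left(\left(4 - 4\right) 1 + 25\right)^{2} = \left(0 \cdot 1 + 25\right)^{2} = \left(0 + 25\right)^{2} = 25^{2} = 625$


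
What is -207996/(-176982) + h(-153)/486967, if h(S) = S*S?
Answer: 1351668715/1104928123 ≈ 1.2233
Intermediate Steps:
h(S) = S²
-207996/(-176982) + h(-153)/486967 = -207996/(-176982) + (-153)²/486967 = -207996*(-1/176982) + 23409*(1/486967) = 34666/29497 + 23409/486967 = 1351668715/1104928123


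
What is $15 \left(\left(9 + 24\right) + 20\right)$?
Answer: $795$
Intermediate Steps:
$15 \left(\left(9 + 24\right) + 20\right) = 15 \left(33 + 20\right) = 15 \cdot 53 = 795$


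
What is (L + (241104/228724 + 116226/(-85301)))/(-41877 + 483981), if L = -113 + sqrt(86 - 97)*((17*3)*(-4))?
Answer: -552672718183/2156404914636024 - 17*I*sqrt(11)/36842 ≈ -0.00025629 - 0.0015304*I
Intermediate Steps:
L = -113 - 204*I*sqrt(11) (L = -113 + sqrt(-11)*(51*(-4)) = -113 + (I*sqrt(11))*(-204) = -113 - 204*I*sqrt(11) ≈ -113.0 - 676.59*I)
(L + (241104/228724 + 116226/(-85301)))/(-41877 + 483981) = ((-113 - 204*I*sqrt(11)) + (241104/228724 + 116226/(-85301)))/(-41877 + 483981) = ((-113 - 204*I*sqrt(11)) + (241104*(1/228724) + 116226*(-1/85301)))/442104 = ((-113 - 204*I*sqrt(11)) + (60276/57181 - 116226/85301))*(1/442104) = ((-113 - 204*I*sqrt(11)) - 1504315830/4877596481)*(1/442104) = (-552672718183/4877596481 - 204*I*sqrt(11))*(1/442104) = -552672718183/2156404914636024 - 17*I*sqrt(11)/36842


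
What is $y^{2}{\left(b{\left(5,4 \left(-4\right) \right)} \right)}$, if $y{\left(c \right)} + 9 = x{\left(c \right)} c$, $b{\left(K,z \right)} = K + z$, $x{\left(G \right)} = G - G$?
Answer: $81$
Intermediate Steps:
$x{\left(G \right)} = 0$
$y{\left(c \right)} = -9$ ($y{\left(c \right)} = -9 + 0 c = -9 + 0 = -9$)
$y^{2}{\left(b{\left(5,4 \left(-4\right) \right)} \right)} = \left(-9\right)^{2} = 81$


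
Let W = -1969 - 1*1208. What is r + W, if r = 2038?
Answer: -1139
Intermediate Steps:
W = -3177 (W = -1969 - 1208 = -3177)
r + W = 2038 - 3177 = -1139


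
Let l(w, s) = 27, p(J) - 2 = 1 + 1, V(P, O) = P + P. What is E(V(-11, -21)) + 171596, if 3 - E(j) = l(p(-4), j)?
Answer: 171572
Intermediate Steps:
V(P, O) = 2*P
p(J) = 4 (p(J) = 2 + (1 + 1) = 2 + 2 = 4)
E(j) = -24 (E(j) = 3 - 1*27 = 3 - 27 = -24)
E(V(-11, -21)) + 171596 = -24 + 171596 = 171572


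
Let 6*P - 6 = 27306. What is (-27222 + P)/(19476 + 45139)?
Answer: -4534/12923 ≈ -0.35085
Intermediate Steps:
P = 4552 (P = 1 + (⅙)*27306 = 1 + 4551 = 4552)
(-27222 + P)/(19476 + 45139) = (-27222 + 4552)/(19476 + 45139) = -22670/64615 = -22670*1/64615 = -4534/12923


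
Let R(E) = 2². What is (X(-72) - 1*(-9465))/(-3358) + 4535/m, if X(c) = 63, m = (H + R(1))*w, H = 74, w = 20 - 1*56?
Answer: -20991577/4714632 ≈ -4.4524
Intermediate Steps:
w = -36 (w = 20 - 56 = -36)
R(E) = 4
m = -2808 (m = (74 + 4)*(-36) = 78*(-36) = -2808)
(X(-72) - 1*(-9465))/(-3358) + 4535/m = (63 - 1*(-9465))/(-3358) + 4535/(-2808) = (63 + 9465)*(-1/3358) + 4535*(-1/2808) = 9528*(-1/3358) - 4535/2808 = -4764/1679 - 4535/2808 = -20991577/4714632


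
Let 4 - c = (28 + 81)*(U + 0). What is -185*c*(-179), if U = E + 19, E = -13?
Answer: -21524750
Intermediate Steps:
U = 6 (U = -13 + 19 = 6)
c = -650 (c = 4 - (28 + 81)*(6 + 0) = 4 - 109*6 = 4 - 1*654 = 4 - 654 = -650)
-185*c*(-179) = -185*(-650)*(-179) = 120250*(-179) = -21524750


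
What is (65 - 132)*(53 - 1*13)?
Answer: -2680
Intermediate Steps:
(65 - 132)*(53 - 1*13) = -67*(53 - 13) = -67*40 = -2680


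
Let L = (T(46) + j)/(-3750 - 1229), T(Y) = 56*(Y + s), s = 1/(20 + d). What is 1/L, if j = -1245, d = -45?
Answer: -124475/33219 ≈ -3.7471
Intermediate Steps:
s = -1/25 (s = 1/(20 - 45) = 1/(-25) = -1/25 ≈ -0.040000)
T(Y) = -56/25 + 56*Y (T(Y) = 56*(Y - 1/25) = 56*(-1/25 + Y) = -56/25 + 56*Y)
L = -33219/124475 (L = ((-56/25 + 56*46) - 1245)/(-3750 - 1229) = ((-56/25 + 2576) - 1245)/(-4979) = (64344/25 - 1245)*(-1/4979) = (33219/25)*(-1/4979) = -33219/124475 ≈ -0.26687)
1/L = 1/(-33219/124475) = -124475/33219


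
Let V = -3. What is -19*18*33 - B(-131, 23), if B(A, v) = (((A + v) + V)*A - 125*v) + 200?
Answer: -23152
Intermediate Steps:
B(A, v) = 200 - 125*v + A*(-3 + A + v) (B(A, v) = (((A + v) - 3)*A - 125*v) + 200 = ((-3 + A + v)*A - 125*v) + 200 = (A*(-3 + A + v) - 125*v) + 200 = (-125*v + A*(-3 + A + v)) + 200 = 200 - 125*v + A*(-3 + A + v))
-19*18*33 - B(-131, 23) = -19*18*33 - (200 + (-131)**2 - 125*23 - 3*(-131) - 131*23) = -342*33 - (200 + 17161 - 2875 + 393 - 3013) = -11286 - 1*11866 = -11286 - 11866 = -23152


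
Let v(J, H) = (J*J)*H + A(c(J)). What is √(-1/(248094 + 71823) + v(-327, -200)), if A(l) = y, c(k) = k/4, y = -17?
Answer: I*√12951312387740670/24609 ≈ 4624.5*I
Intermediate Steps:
c(k) = k/4 (c(k) = k*(¼) = k/4)
A(l) = -17
v(J, H) = -17 + H*J² (v(J, H) = (J*J)*H - 17 = J²*H - 17 = H*J² - 17 = -17 + H*J²)
√(-1/(248094 + 71823) + v(-327, -200)) = √(-1/(248094 + 71823) + (-17 - 200*(-327)²)) = √(-1/319917 + (-17 - 200*106929)) = √(-1*1/319917 + (-17 - 21385800)) = √(-1/319917 - 21385817) = √(-6841686417190/319917) = I*√12951312387740670/24609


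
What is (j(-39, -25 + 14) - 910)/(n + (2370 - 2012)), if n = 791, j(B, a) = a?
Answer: -307/383 ≈ -0.80157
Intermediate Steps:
(j(-39, -25 + 14) - 910)/(n + (2370 - 2012)) = ((-25 + 14) - 910)/(791 + (2370 - 2012)) = (-11 - 910)/(791 + 358) = -921/1149 = -921*1/1149 = -307/383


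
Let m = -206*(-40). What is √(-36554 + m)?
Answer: 33*I*√26 ≈ 168.27*I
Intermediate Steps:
m = 8240
√(-36554 + m) = √(-36554 + 8240) = √(-28314) = 33*I*√26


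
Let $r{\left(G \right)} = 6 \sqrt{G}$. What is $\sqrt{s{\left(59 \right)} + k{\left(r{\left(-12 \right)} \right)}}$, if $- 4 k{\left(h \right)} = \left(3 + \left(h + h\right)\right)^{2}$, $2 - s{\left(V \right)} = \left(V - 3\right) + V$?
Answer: $\frac{\sqrt{1267 - 144 i \sqrt{3}}}{2} \approx 17.883 - 1.7434 i$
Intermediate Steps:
$s{\left(V \right)} = 5 - 2 V$ ($s{\left(V \right)} = 2 - \left(\left(V - 3\right) + V\right) = 2 - \left(\left(-3 + V\right) + V\right) = 2 - \left(-3 + 2 V\right) = 5 - 2 V$)
$k{\left(h \right)} = - \frac{\left(3 + 2 h\right)^{2}}{4}$ ($k{\left(h \right)} = - \frac{\left(3 + \left(h + h\right)\right)^{2}}{4} = - \frac{\left(3 + 2 h\right)^{2}}{4}$)
$\sqrt{s{\left(59 \right)} + k{\left(r{\left(-12 \right)} \right)}} = \sqrt{\left(5 - 118\right) - \frac{\left(3 + 2 \cdot 6 \sqrt{-12}\right)^{2}}{4}} = \sqrt{\left(5 - 118\right) - \frac{\left(3 + 2 \cdot 6 \cdot 2 i \sqrt{3}\right)^{2}}{4}} = \sqrt{-113 - \frac{\left(3 + 2 \cdot 12 i \sqrt{3}\right)^{2}}{4}} = \sqrt{-113 - \frac{\left(3 + 24 i \sqrt{3}\right)^{2}}{4}}$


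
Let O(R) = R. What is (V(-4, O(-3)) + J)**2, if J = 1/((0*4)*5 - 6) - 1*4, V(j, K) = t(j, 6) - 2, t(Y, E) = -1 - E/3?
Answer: 3025/36 ≈ 84.028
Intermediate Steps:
t(Y, E) = -1 - E/3
V(j, K) = -5 (V(j, K) = (-1 - 1/3*6) - 2 = (-1 - 2) - 2 = -3 - 2 = -5)
J = -25/6 (J = 1/(0*5 - 6) - 4 = 1/(0 - 6) - 4 = 1/(-6) - 4 = -1/6 - 4 = -25/6 ≈ -4.1667)
(V(-4, O(-3)) + J)**2 = (-5 - 25/6)**2 = (-55/6)**2 = 3025/36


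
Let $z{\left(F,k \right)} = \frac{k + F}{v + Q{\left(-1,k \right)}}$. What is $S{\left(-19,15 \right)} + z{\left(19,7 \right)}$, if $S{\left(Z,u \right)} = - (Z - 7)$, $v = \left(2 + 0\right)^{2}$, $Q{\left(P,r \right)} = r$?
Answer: $\frac{312}{11} \approx 28.364$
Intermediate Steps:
$v = 4$ ($v = 2^{2} = 4$)
$S{\left(Z,u \right)} = 7 - Z$ ($S{\left(Z,u \right)} = - (Z - 7) = - (-7 + Z) = 7 - Z$)
$z{\left(F,k \right)} = \frac{F + k}{4 + k}$ ($z{\left(F,k \right)} = \frac{k + F}{4 + k} = \frac{F + k}{4 + k}$)
$S{\left(-19,15 \right)} + z{\left(19,7 \right)} = \left(7 - -19\right) + \frac{19 + 7}{4 + 7} = \left(7 + 19\right) + \frac{1}{11} \cdot 26 = 26 + \frac{1}{11} \cdot 26 = 26 + \frac{26}{11} = \frac{312}{11}$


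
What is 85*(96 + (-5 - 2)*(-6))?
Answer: 11730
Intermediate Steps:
85*(96 + (-5 - 2)*(-6)) = 85*(96 - 7*(-6)) = 85*(96 + 42) = 85*138 = 11730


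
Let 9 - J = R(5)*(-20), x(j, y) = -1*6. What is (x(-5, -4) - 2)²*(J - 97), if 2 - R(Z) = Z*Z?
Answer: -35072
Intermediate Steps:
x(j, y) = -6
R(Z) = 2 - Z² (R(Z) = 2 - Z*Z = 2 - Z²)
J = -451 (J = 9 - (2 - 1*5²)*(-20) = 9 - (2 - 1*25)*(-20) = 9 - (2 - 25)*(-20) = 9 - (-23)*(-20) = 9 - 1*460 = 9 - 460 = -451)
(x(-5, -4) - 2)²*(J - 97) = (-6 - 2)²*(-451 - 97) = (-8)²*(-548) = 64*(-548) = -35072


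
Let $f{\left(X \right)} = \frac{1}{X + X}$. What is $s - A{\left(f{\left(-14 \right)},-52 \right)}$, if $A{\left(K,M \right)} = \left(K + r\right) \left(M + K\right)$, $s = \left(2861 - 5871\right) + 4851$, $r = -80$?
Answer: $- \frac{1821793}{784} \approx -2323.7$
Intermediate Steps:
$f{\left(X \right)} = \frac{1}{2 X}$
$s = 1841$ ($s = -3010 + 4851 = 1841$)
$A{\left(K,M \right)} = \left(-80 + K\right) \left(K + M\right)$ ($A{\left(K,M \right)} = \left(K - 80\right) \left(M + K\right) = \left(-80 + K\right) \left(K + M\right)$)
$s - A{\left(f{\left(-14 \right)},-52 \right)} = 1841 - \left(\left(\frac{1}{2 \left(-14\right)}\right)^{2} - 80 \frac{1}{2 \left(-14\right)} - -4160 + \frac{1}{2 \left(-14\right)} \left(-52\right)\right) = 1841 - \left(\left(\frac{1}{2} \left(- \frac{1}{14}\right)\right)^{2} - 80 \cdot \frac{1}{2} \left(- \frac{1}{14}\right) + 4160 + \frac{1}{2} \left(- \frac{1}{14}\right) \left(-52\right)\right) = 1841 - \left(\left(- \frac{1}{28}\right)^{2} - - \frac{20}{7} + 4160 - - \frac{13}{7}\right) = 1841 - \left(\frac{1}{784} + \frac{20}{7} + 4160 + \frac{13}{7}\right) = 1841 - \frac{3265137}{784} = - \frac{1821793}{784}$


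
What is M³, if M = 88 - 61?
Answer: 19683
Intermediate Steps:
M = 27
M³ = 27³ = 19683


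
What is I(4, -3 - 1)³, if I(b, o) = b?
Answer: 64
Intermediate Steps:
I(4, -3 - 1)³ = 4³ = 64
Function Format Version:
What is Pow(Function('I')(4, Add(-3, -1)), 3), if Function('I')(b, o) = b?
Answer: 64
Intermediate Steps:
Pow(Function('I')(4, Add(-3, -1)), 3) = Pow(4, 3) = 64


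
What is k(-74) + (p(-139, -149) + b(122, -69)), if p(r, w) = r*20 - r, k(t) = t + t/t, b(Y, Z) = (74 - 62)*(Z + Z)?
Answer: -4370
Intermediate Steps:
b(Y, Z) = 24*Z (b(Y, Z) = 12*(2*Z) = 24*Z)
k(t) = 1 + t (k(t) = t + 1 = 1 + t)
p(r, w) = 19*r (p(r, w) = 20*r - r = 19*r)
k(-74) + (p(-139, -149) + b(122, -69)) = (1 - 74) + (19*(-139) + 24*(-69)) = -73 + (-2641 - 1656) = -73 - 4297 = -4370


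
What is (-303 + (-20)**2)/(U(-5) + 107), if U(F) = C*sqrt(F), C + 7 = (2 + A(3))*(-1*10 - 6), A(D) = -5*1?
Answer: 10379/19854 - 3977*I*sqrt(5)/19854 ≈ 0.52277 - 0.44791*I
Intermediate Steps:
A(D) = -5
C = 41 (C = -7 + (2 - 5)*(-1*10 - 6) = -7 - 3*(-10 - 6) = -7 - 3*(-16) = -7 + 48 = 41)
U(F) = 41*sqrt(F)
(-303 + (-20)**2)/(U(-5) + 107) = (-303 + (-20)**2)/(41*sqrt(-5) + 107) = (-303 + 400)/(41*(I*sqrt(5)) + 107) = 97/(41*I*sqrt(5) + 107) = 97/(107 + 41*I*sqrt(5))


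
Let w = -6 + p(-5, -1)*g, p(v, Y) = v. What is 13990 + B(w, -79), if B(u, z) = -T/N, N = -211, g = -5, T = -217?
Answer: 2951673/211 ≈ 13989.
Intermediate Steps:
w = 19 (w = -6 - 5*(-5) = -6 + 25 = 19)
B(u, z) = -217/211 (B(u, z) = -(-217)/(-211) = -(-217)*(-1)/211 = -1*217/211 = -217/211)
13990 + B(w, -79) = 13990 - 217/211 = 2951673/211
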